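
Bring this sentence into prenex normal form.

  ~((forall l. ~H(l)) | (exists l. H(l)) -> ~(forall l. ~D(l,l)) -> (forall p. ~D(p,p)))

First replace A → B with ¬A ∨ B.
  ~(~((forall l. ~H(l)) | (exists l. H(l))) | ~~(forall l. ~D(l,l)) | (forall p. ~D(p,p)))
Push ¬ through the quantifiers and connectives to reach negation normal form:
  ((forall l. ~H(l)) | (exists l. H(l))) & (exists l. D(l,l)) & (exists p. D(p,p))
Standardize variables apart so no two quantifiers bind the same name: l↦t, l↦u.
  ((forall l. ~H(l)) | (exists t. H(t))) & (exists u. D(u,u)) & (exists p. D(p,p))
Finally move all quantifiers to the prefix:
  forall l. exists t. exists u. exists p. ((~H(l) | H(t)) & D(u,u) & D(p,p))

forall l. exists t. exists u. exists p. ((~H(l) | H(t)) & D(u,u) & D(p,p))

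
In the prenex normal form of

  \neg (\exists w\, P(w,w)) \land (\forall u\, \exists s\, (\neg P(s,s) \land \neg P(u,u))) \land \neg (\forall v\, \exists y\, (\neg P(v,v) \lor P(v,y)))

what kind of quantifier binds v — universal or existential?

existential

Push ¬ through the quantifiers and connectives to reach negation normal form:
  (\forall w\, \neg P(w,w)) \land (\forall u\, \exists s\, (\neg P(s,s) \land \neg P(u,u))) \land (\exists v\, \forall y\, (P(v,v) \land \neg P(v,y)))
All bound variables are already distinct, so no renaming is needed.
Pull the quantifiers to the front (each side's bound variable is not free in the other side):
  \forall w\, \forall u\, \exists s\, \exists v\, \forall y\, (\neg P(w,w) \land \neg P(s,s) \land \neg P(u,u) \land P(v,v) \land \neg P(v,y))
The quantifier \forall v sits under an odd number of negations, so it flips to \exists v.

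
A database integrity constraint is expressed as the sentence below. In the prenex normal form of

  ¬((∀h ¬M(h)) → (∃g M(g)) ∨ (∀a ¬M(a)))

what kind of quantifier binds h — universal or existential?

Rewrite implications/biconditionals: A → B as ¬A ∨ B.
  ¬(¬(∀h ¬M(h)) ∨ (∃g M(g)) ∨ (∀a ¬M(a)))
Move each ¬ inward, flipping quantifiers it crosses:
  (∀h ¬M(h)) ∧ (∀g ¬M(g)) ∧ (∃a M(a))
All bound variables are already distinct, so no renaming is needed.
Pull the quantifiers to the front (each side's bound variable is not free in the other side):
  ∀h ∀g ∃a (¬M(h) ∧ ¬M(g) ∧ M(a))
The quantifier ∀h sits under an even number of negations (counting the antecedent side of each →), so it remains universal.

universal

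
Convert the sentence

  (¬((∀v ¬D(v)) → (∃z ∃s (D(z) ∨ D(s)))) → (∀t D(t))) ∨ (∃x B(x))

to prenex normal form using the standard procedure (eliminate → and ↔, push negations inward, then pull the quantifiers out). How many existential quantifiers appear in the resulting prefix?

4

First replace A → B with ¬A ∨ B.
  ¬¬(¬(∀v ¬D(v)) ∨ (∃z ∃s (D(z) ∨ D(s)))) ∨ (∀t D(t)) ∨ (∃x B(x))
Drive negations inward (¬∀x A ≡ ∃x ¬A, ¬∃x A ≡ ∀x ¬A, De Morgan for ∧/∨):
  (∃v D(v)) ∨ (∃z ∃s (D(z) ∨ D(s))) ∨ (∀t D(t)) ∨ (∃x B(x))
All bound variables are already distinct, so no renaming is needed.
Pull the quantifiers to the front (each side's bound variable is not free in the other side):
  ∃v ∃z ∃s ∀t ∃x (D(v) ∨ D(z) ∨ D(s) ∨ D(t) ∨ B(x))
The prefix is ∃v ∃z ∃s ∀t ∃x: 1 universal, 4 existential.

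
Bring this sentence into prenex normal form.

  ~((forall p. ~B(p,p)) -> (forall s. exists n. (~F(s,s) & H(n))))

forall p. exists s. forall n. (~B(p,p) & (F(s,s) | ~H(n)))

Eliminate → and ↔ using ¬ and ∨.
  ~(~(forall p. ~B(p,p)) | (forall s. exists n. (~F(s,s) & H(n))))
Drive negations inward (¬∀x A ≡ ∃x ¬A, ¬∃x A ≡ ∀x ¬A, De Morgan for ∧/∨):
  (forall p. ~B(p,p)) & (exists s. forall n. (F(s,s) | ~H(n)))
Extract every quantifier outward, since the variables are now distinct and don't occur free across branches:
  forall p. exists s. forall n. (~B(p,p) & (F(s,s) | ~H(n)))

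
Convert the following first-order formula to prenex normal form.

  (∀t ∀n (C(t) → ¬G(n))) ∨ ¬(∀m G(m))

Rewrite implications/biconditionals: A → B as ¬A ∨ B.
  (∀t ∀n (¬C(t) ∨ ¬G(n))) ∨ ¬(∀m G(m))
Move each ¬ inward, flipping quantifiers it crosses:
  (∀t ∀n (¬C(t) ∨ ¬G(n))) ∨ (∃m ¬G(m))
All bound variables are already distinct, so no renaming is needed.
Finally move all quantifiers to the prefix:
  ∀t ∀n ∃m (¬C(t) ∨ ¬G(n) ∨ ¬G(m))

∀t ∀n ∃m (¬C(t) ∨ ¬G(n) ∨ ¬G(m))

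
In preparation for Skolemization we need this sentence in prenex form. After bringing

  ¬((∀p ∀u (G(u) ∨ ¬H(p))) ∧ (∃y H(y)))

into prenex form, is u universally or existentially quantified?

Move each ¬ inward, flipping quantifiers it crosses:
  (∃p ∃u (¬G(u) ∧ H(p))) ∨ (∀y ¬H(y))
All bound variables are already distinct, so no renaming is needed.
Extract every quantifier outward, since the variables are now distinct and don't occur free across branches:
  ∃p ∃u ∀y (¬G(u) ∧ H(p) ∨ ¬H(y))
The quantifier ∀u sits under an odd number of negations, so it flips to ∃u.

existential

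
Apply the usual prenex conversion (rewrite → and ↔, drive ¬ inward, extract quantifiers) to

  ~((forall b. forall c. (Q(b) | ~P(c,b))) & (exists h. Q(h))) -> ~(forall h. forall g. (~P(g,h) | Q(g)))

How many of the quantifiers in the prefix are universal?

2

Rewrite implications/biconditionals: A → B as ¬A ∨ B.
  ~~((forall b. forall c. (Q(b) | ~P(c,b))) & (exists h. Q(h))) | ~(forall h. forall g. (~P(g,h) | Q(g)))
Push ¬ through the quantifiers and connectives to reach negation normal form:
  (forall b. forall c. (Q(b) | ~P(c,b))) & (exists h. Q(h)) | (exists h. exists g. (P(g,h) & ~Q(g)))
Give each quantifier a distinct variable: h↦q.
  (forall b. forall c. (Q(b) | ~P(c,b))) & (exists h. Q(h)) | (exists q. exists g. (P(g,q) & ~Q(g)))
Pull the quantifiers to the front (each side's bound variable is not free in the other side):
  forall b. forall c. exists h. exists q. exists g. ((Q(b) | ~P(c,b)) & Q(h) | P(g,q) & ~Q(g))
The prefix is forall b forall c exists h exists q exists g: 2 universal, 3 existential.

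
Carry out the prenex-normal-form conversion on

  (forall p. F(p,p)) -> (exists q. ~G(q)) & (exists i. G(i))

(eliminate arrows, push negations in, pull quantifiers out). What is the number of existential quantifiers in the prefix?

3

Eliminate → and ↔ using ¬ and ∨.
  ~(forall p. F(p,p)) | (exists q. ~G(q)) & (exists i. G(i))
Move each ¬ inward, flipping quantifiers it crosses:
  (exists p. ~F(p,p)) | (exists q. ~G(q)) & (exists i. G(i))
Extract every quantifier outward, since the variables are now distinct and don't occur free across branches:
  exists p. exists q. exists i. (~F(p,p) | ~G(q) & G(i))
The prefix is exists p exists q exists i: 0 universal, 3 existential.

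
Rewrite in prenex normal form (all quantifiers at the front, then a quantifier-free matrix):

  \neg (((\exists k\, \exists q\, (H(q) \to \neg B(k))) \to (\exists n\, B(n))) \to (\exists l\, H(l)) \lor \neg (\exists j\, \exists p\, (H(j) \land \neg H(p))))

Eliminate → and ↔ using ¬ and ∨.
  \neg (\neg (\neg (\exists k\, \exists q\, (\neg H(q) \lor \neg B(k))) \lor (\exists n\, B(n))) \lor (\exists l\, H(l)) \lor \neg (\exists j\, \exists p\, (H(j) \land \neg H(p))))
Push ¬ through the quantifiers and connectives to reach negation normal form:
  ((\forall k\, \forall q\, (H(q) \land B(k))) \lor (\exists n\, B(n))) \land (\forall l\, \neg H(l)) \land (\exists j\, \exists p\, (H(j) \land \neg H(p)))
All bound variables are already distinct, so no renaming is needed.
Finally move all quantifiers to the prefix:
  \forall k\, \forall q\, \exists n\, \forall l\, \exists j\, \exists p\, ((H(q) \land B(k) \lor B(n)) \land \neg H(l) \land H(j) \land \neg H(p))

\forall k\, \forall q\, \exists n\, \forall l\, \exists j\, \exists p\, ((H(q) \land B(k) \lor B(n)) \land \neg H(l) \land H(j) \land \neg H(p))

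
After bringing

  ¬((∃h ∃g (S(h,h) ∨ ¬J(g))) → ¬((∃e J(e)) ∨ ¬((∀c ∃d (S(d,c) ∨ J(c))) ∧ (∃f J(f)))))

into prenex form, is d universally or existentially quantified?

First replace A → B with ¬A ∨ B.
  ¬(¬(∃h ∃g (S(h,h) ∨ ¬J(g))) ∨ ¬((∃e J(e)) ∨ ¬((∀c ∃d (S(d,c) ∨ J(c))) ∧ (∃f J(f)))))
Push ¬ through the quantifiers and connectives to reach negation normal form:
  (∃h ∃g (S(h,h) ∨ ¬J(g))) ∧ ((∃e J(e)) ∨ (∃c ∀d (¬S(d,c) ∧ ¬J(c))) ∨ (∀f ¬J(f)))
Extract every quantifier outward, since the variables are now distinct and don't occur free across branches:
  ∃h ∃g ∃e ∃c ∀d ∀f ((S(h,h) ∨ ¬J(g)) ∧ (J(e) ∨ ¬S(d,c) ∧ ¬J(c) ∨ ¬J(f)))
The quantifier ∃d sits under an odd number of negations (counting the antecedent side of each →), so it flips to ∀d.

universal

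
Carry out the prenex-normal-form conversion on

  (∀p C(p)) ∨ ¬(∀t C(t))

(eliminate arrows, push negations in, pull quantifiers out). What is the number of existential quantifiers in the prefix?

1

Drive negations inward (¬∀x A ≡ ∃x ¬A, ¬∃x A ≡ ∀x ¬A, De Morgan for ∧/∨):
  (∀p C(p)) ∨ (∃t ¬C(t))
Extract every quantifier outward, since the variables are now distinct and don't occur free across branches:
  ∀p ∃t (C(p) ∨ ¬C(t))
The prefix is ∀p ∃t: 1 universal, 1 existential.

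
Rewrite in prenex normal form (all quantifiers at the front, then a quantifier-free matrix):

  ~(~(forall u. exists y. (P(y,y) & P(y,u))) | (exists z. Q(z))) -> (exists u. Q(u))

exists u. forall y. exists z. exists z1. (~P(y,y) | ~P(y,u) | Q(z) | Q(z1))

Eliminate → and ↔ using ¬ and ∨.
  ~~(~(forall u. exists y. (P(y,y) & P(y,u))) | (exists z. Q(z))) | (exists u. Q(u))
Drive negations inward (¬∀x A ≡ ∃x ¬A, ¬∃x A ≡ ∀x ¬A, De Morgan for ∧/∨):
  (exists u. forall y. (~P(y,y) | ~P(y,u))) | (exists z. Q(z)) | (exists u. Q(u))
Rename bound variables to avoid capture: u↦z1.
  (exists u. forall y. (~P(y,y) | ~P(y,u))) | (exists z. Q(z)) | (exists z1. Q(z1))
Pull the quantifiers to the front (each side's bound variable is not free in the other side):
  exists u. forall y. exists z. exists z1. (~P(y,y) | ~P(y,u) | Q(z) | Q(z1))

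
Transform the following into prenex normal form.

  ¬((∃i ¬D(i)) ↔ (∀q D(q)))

Rewrite implications/biconditionals: A → B as ¬A ∨ B; A ↔ B as (¬A ∨ B) ∧ (¬B ∨ A).
  ¬((¬(∃i ¬D(i)) ∨ (∀q D(q))) ∧ (¬(∀q D(q)) ∨ (∃i ¬D(i))))
Move each ¬ inward, flipping quantifiers it crosses:
  (∃i ¬D(i)) ∧ (∃q ¬D(q)) ∨ (∀q D(q)) ∧ (∀i D(i))
Give each quantifier a distinct variable: q↦t, i↦z.
  (∃i ¬D(i)) ∧ (∃q ¬D(q)) ∨ (∀t D(t)) ∧ (∀z D(z))
Pull the quantifiers to the front (each side's bound variable is not free in the other side):
  ∃i ∃q ∀t ∀z (¬D(i) ∧ ¬D(q) ∨ D(t) ∧ D(z))

∃i ∃q ∀t ∀z (¬D(i) ∧ ¬D(q) ∨ D(t) ∧ D(z))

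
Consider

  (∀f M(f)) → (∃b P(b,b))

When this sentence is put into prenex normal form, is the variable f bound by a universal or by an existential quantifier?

existential

Rewrite implications/biconditionals: A → B as ¬A ∨ B.
  ¬(∀f M(f)) ∨ (∃b P(b,b))
Push ¬ through the quantifiers and connectives to reach negation normal form:
  (∃f ¬M(f)) ∨ (∃b P(b,b))
All bound variables are already distinct, so no renaming is needed.
Pull the quantifiers to the front (each side's bound variable is not free in the other side):
  ∃f ∃b (¬M(f) ∨ P(b,b))
The quantifier ∀f sits under an odd number of negations (counting the antecedent side of each →), so it flips to ∃f.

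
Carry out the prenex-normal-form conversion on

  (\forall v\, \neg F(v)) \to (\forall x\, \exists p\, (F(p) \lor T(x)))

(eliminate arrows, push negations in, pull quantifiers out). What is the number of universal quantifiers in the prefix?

First replace A → B with ¬A ∨ B.
  \neg (\forall v\, \neg F(v)) \lor (\forall x\, \exists p\, (F(p) \lor T(x)))
Move each ¬ inward, flipping quantifiers it crosses:
  (\exists v\, F(v)) \lor (\forall x\, \exists p\, (F(p) \lor T(x)))
All bound variables are already distinct, so no renaming is needed.
Finally move all quantifiers to the prefix:
  \exists v\, \forall x\, \exists p\, (F(v) \lor F(p) \lor T(x))
The prefix is \exists v \forall x \exists p: 1 universal, 2 existential.

1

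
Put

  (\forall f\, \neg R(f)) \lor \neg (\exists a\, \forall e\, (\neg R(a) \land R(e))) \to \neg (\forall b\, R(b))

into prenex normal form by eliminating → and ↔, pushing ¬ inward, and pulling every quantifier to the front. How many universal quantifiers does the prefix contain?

First replace A → B with ¬A ∨ B.
  \neg ((\forall f\, \neg R(f)) \lor \neg (\exists a\, \forall e\, (\neg R(a) \land R(e)))) \lor \neg (\forall b\, R(b))
Drive negations inward (¬∀x A ≡ ∃x ¬A, ¬∃x A ≡ ∀x ¬A, De Morgan for ∧/∨):
  (\exists f\, R(f)) \land (\exists a\, \forall e\, (\neg R(a) \land R(e))) \lor (\exists b\, \neg R(b))
Finally move all quantifiers to the prefix:
  \exists f\, \exists a\, \forall e\, \exists b\, (R(f) \land \neg R(a) \land R(e) \lor \neg R(b))
The prefix is \exists f \exists a \forall e \exists b: 1 universal, 3 existential.

1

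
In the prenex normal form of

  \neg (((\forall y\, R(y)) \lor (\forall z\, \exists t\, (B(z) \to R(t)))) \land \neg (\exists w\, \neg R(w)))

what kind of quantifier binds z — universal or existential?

First replace A → B with ¬A ∨ B.
  \neg (((\forall y\, R(y)) \lor (\forall z\, \exists t\, (\neg B(z) \lor R(t)))) \land \neg (\exists w\, \neg R(w)))
Push ¬ through the quantifiers and connectives to reach negation normal form:
  (\exists y\, \neg R(y)) \land (\exists z\, \forall t\, (B(z) \land \neg R(t))) \lor (\exists w\, \neg R(w))
All bound variables are already distinct, so no renaming is needed.
Extract every quantifier outward, since the variables are now distinct and don't occur free across branches:
  \exists y\, \exists z\, \forall t\, \exists w\, (\neg R(y) \land B(z) \land \neg R(t) \lor \neg R(w))
The quantifier \forall z sits under an odd number of negations (counting the antecedent side of each →), so it flips to \exists z.

existential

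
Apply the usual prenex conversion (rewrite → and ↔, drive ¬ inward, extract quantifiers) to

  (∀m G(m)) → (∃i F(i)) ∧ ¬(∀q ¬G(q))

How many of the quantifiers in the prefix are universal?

Eliminate → and ↔ using ¬ and ∨.
  ¬(∀m G(m)) ∨ (∃i F(i)) ∧ ¬(∀q ¬G(q))
Move each ¬ inward, flipping quantifiers it crosses:
  (∃m ¬G(m)) ∨ (∃i F(i)) ∧ (∃q G(q))
Pull the quantifiers to the front (each side's bound variable is not free in the other side):
  ∃m ∃i ∃q (¬G(m) ∨ F(i) ∧ G(q))
The prefix is ∃m ∃i ∃q: 0 universal, 3 existential.

0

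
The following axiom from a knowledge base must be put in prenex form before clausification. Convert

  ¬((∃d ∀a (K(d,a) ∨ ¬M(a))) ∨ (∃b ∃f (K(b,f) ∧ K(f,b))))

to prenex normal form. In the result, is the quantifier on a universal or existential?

existential

Move each ¬ inward, flipping quantifiers it crosses:
  (∀d ∃a (¬K(d,a) ∧ M(a))) ∧ (∀b ∀f (¬K(b,f) ∨ ¬K(f,b)))
Finally move all quantifiers to the prefix:
  ∀d ∃a ∀b ∀f (¬K(d,a) ∧ M(a) ∧ (¬K(b,f) ∨ ¬K(f,b)))
The quantifier ∀a sits under an odd number of negations, so it flips to ∃a.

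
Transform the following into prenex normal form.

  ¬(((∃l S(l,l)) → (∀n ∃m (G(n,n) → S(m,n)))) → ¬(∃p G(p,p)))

Eliminate → and ↔ using ¬ and ∨.
  ¬(¬(¬(∃l S(l,l)) ∨ (∀n ∃m (¬G(n,n) ∨ S(m,n)))) ∨ ¬(∃p G(p,p)))
Move each ¬ inward, flipping quantifiers it crosses:
  ((∀l ¬S(l,l)) ∨ (∀n ∃m (¬G(n,n) ∨ S(m,n)))) ∧ (∃p G(p,p))
Finally move all quantifiers to the prefix:
  ∀l ∀n ∃m ∃p ((¬S(l,l) ∨ ¬G(n,n) ∨ S(m,n)) ∧ G(p,p))

∀l ∀n ∃m ∃p ((¬S(l,l) ∨ ¬G(n,n) ∨ S(m,n)) ∧ G(p,p))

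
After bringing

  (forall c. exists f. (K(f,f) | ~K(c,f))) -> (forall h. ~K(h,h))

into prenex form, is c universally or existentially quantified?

First replace A → B with ¬A ∨ B.
  ~(forall c. exists f. (K(f,f) | ~K(c,f))) | (forall h. ~K(h,h))
Push ¬ through the quantifiers and connectives to reach negation normal form:
  (exists c. forall f. (~K(f,f) & K(c,f))) | (forall h. ~K(h,h))
All bound variables are already distinct, so no renaming is needed.
Extract every quantifier outward, since the variables are now distinct and don't occur free across branches:
  exists c. forall f. forall h. (~K(f,f) & K(c,f) | ~K(h,h))
The quantifier forall c sits under an odd number of negations (counting the antecedent side of each →), so it flips to exists c.

existential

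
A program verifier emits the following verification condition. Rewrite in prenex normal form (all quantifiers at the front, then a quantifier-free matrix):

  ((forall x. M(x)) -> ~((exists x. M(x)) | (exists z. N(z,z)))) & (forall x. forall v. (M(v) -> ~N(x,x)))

Eliminate → and ↔ using ¬ and ∨.
  (~(forall x. M(x)) | ~((exists x. M(x)) | (exists z. N(z,z)))) & (forall x. forall v. (~M(v) | ~N(x,x)))
Push ¬ through the quantifiers and connectives to reach negation normal form:
  ((exists x. ~M(x)) | (forall x. ~M(x)) & (forall z. ~N(z,z))) & (forall x. forall v. (~M(v) | ~N(x,x)))
Give each quantifier a distinct variable: x↦a, x↦y.
  ((exists x. ~M(x)) | (forall a. ~M(a)) & (forall z. ~N(z,z))) & (forall y. forall v. (~M(v) | ~N(y,y)))
Finally move all quantifiers to the prefix:
  exists x. forall a. forall z. forall y. forall v. ((~M(x) | ~M(a) & ~N(z,z)) & (~M(v) | ~N(y,y)))

exists x. forall a. forall z. forall y. forall v. ((~M(x) | ~M(a) & ~N(z,z)) & (~M(v) | ~N(y,y)))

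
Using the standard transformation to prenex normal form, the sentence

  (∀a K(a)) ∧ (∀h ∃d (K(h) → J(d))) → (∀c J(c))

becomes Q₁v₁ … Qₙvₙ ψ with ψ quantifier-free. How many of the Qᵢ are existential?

First replace A → B with ¬A ∨ B.
  ¬((∀a K(a)) ∧ (∀h ∃d (¬K(h) ∨ J(d)))) ∨ (∀c J(c))
Drive negations inward (¬∀x A ≡ ∃x ¬A, ¬∃x A ≡ ∀x ¬A, De Morgan for ∧/∨):
  (∃a ¬K(a)) ∨ (∃h ∀d (K(h) ∧ ¬J(d))) ∨ (∀c J(c))
All bound variables are already distinct, so no renaming is needed.
Extract every quantifier outward, since the variables are now distinct and don't occur free across branches:
  ∃a ∃h ∀d ∀c (¬K(a) ∨ K(h) ∧ ¬J(d) ∨ J(c))
The prefix is ∃a ∃h ∀d ∀c: 2 universal, 2 existential.

2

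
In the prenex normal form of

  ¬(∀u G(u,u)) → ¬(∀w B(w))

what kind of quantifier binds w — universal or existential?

existential

Eliminate → and ↔ using ¬ and ∨.
  ¬¬(∀u G(u,u)) ∨ ¬(∀w B(w))
Drive negations inward (¬∀x A ≡ ∃x ¬A, ¬∃x A ≡ ∀x ¬A, De Morgan for ∧/∨):
  (∀u G(u,u)) ∨ (∃w ¬B(w))
All bound variables are already distinct, so no renaming is needed.
Pull the quantifiers to the front (each side's bound variable is not free in the other side):
  ∀u ∃w (G(u,u) ∨ ¬B(w))
The quantifier ∀w sits under an odd number of negations (counting the antecedent side of each →), so it flips to ∃w.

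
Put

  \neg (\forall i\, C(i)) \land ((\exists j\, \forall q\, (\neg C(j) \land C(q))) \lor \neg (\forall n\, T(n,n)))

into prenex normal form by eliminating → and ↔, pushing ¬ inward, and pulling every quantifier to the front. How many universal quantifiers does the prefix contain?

Push ¬ through the quantifiers and connectives to reach negation normal form:
  (\exists i\, \neg C(i)) \land ((\exists j\, \forall q\, (\neg C(j) \land C(q))) \lor (\exists n\, \neg T(n,n)))
Extract every quantifier outward, since the variables are now distinct and don't occur free across branches:
  \exists i\, \exists j\, \forall q\, \exists n\, (\neg C(i) \land (\neg C(j) \land C(q) \lor \neg T(n,n)))
The prefix is \exists i \exists j \forall q \exists n: 1 universal, 3 existential.

1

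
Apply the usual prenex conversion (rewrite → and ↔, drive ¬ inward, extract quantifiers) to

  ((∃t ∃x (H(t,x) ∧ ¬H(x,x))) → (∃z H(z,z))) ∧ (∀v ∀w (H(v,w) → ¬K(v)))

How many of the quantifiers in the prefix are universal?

4

First replace A → B with ¬A ∨ B.
  (¬(∃t ∃x (H(t,x) ∧ ¬H(x,x))) ∨ (∃z H(z,z))) ∧ (∀v ∀w (¬H(v,w) ∨ ¬K(v)))
Push ¬ through the quantifiers and connectives to reach negation normal form:
  ((∀t ∀x (¬H(t,x) ∨ H(x,x))) ∨ (∃z H(z,z))) ∧ (∀v ∀w (¬H(v,w) ∨ ¬K(v)))
Pull the quantifiers to the front (each side's bound variable is not free in the other side):
  ∀t ∀x ∃z ∀v ∀w ((¬H(t,x) ∨ H(x,x) ∨ H(z,z)) ∧ (¬H(v,w) ∨ ¬K(v)))
The prefix is ∀t ∀x ∃z ∀v ∀w: 4 universal, 1 existential.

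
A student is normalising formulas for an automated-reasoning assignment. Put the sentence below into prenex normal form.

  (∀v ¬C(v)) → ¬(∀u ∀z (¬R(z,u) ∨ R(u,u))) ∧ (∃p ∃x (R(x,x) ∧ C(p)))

∃v ∃u ∃z ∃p ∃x (C(v) ∨ R(z,u) ∧ ¬R(u,u) ∧ R(x,x) ∧ C(p))

Rewrite implications/biconditionals: A → B as ¬A ∨ B.
  ¬(∀v ¬C(v)) ∨ ¬(∀u ∀z (¬R(z,u) ∨ R(u,u))) ∧ (∃p ∃x (R(x,x) ∧ C(p)))
Drive negations inward (¬∀x A ≡ ∃x ¬A, ¬∃x A ≡ ∀x ¬A, De Morgan for ∧/∨):
  (∃v C(v)) ∨ (∃u ∃z (R(z,u) ∧ ¬R(u,u))) ∧ (∃p ∃x (R(x,x) ∧ C(p)))
All bound variables are already distinct, so no renaming is needed.
Extract every quantifier outward, since the variables are now distinct and don't occur free across branches:
  ∃v ∃u ∃z ∃p ∃x (C(v) ∨ R(z,u) ∧ ¬R(u,u) ∧ R(x,x) ∧ C(p))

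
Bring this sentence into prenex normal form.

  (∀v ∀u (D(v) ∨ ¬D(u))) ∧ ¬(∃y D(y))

∀v ∀u ∀y ((D(v) ∨ ¬D(u)) ∧ ¬D(y))

Drive negations inward (¬∀x A ≡ ∃x ¬A, ¬∃x A ≡ ∀x ¬A, De Morgan for ∧/∨):
  (∀v ∀u (D(v) ∨ ¬D(u))) ∧ (∀y ¬D(y))
All bound variables are already distinct, so no renaming is needed.
Pull the quantifiers to the front (each side's bound variable is not free in the other side):
  ∀v ∀u ∀y ((D(v) ∨ ¬D(u)) ∧ ¬D(y))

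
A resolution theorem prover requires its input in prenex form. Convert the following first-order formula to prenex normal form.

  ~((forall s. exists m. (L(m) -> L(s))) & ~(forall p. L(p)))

exists s. forall m. forall p. (L(m) & ~L(s) | L(p))

First replace A → B with ¬A ∨ B.
  ~((forall s. exists m. (~L(m) | L(s))) & ~(forall p. L(p)))
Push ¬ through the quantifiers and connectives to reach negation normal form:
  (exists s. forall m. (L(m) & ~L(s))) | (forall p. L(p))
Extract every quantifier outward, since the variables are now distinct and don't occur free across branches:
  exists s. forall m. forall p. (L(m) & ~L(s) | L(p))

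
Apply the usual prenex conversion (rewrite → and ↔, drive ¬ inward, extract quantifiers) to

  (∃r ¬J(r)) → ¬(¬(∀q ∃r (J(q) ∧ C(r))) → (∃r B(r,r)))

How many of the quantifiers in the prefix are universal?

3

Rewrite implications/biconditionals: A → B as ¬A ∨ B.
  ¬(∃r ¬J(r)) ∨ ¬(¬¬(∀q ∃r (J(q) ∧ C(r))) ∨ (∃r B(r,r)))
Move each ¬ inward, flipping quantifiers it crosses:
  (∀r J(r)) ∨ (∃q ∀r (¬J(q) ∨ ¬C(r))) ∧ (∀r ¬B(r,r))
Give each quantifier a distinct variable: r↦u1, r↦u.
  (∀r J(r)) ∨ (∃q ∀u1 (¬J(q) ∨ ¬C(u1))) ∧ (∀u ¬B(u,u))
Pull the quantifiers to the front (each side's bound variable is not free in the other side):
  ∀r ∃q ∀u1 ∀u (J(r) ∨ (¬J(q) ∨ ¬C(u1)) ∧ ¬B(u,u))
The prefix is ∀r ∃q ∀u1 ∀u: 3 universal, 1 existential.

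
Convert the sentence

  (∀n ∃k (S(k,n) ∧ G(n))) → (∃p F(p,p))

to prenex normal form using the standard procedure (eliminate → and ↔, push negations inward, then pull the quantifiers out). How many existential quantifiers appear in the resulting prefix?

2

Rewrite implications/biconditionals: A → B as ¬A ∨ B.
  ¬(∀n ∃k (S(k,n) ∧ G(n))) ∨ (∃p F(p,p))
Drive negations inward (¬∀x A ≡ ∃x ¬A, ¬∃x A ≡ ∀x ¬A, De Morgan for ∧/∨):
  (∃n ∀k (¬S(k,n) ∨ ¬G(n))) ∨ (∃p F(p,p))
All bound variables are already distinct, so no renaming is needed.
Pull the quantifiers to the front (each side's bound variable is not free in the other side):
  ∃n ∀k ∃p (¬S(k,n) ∨ ¬G(n) ∨ F(p,p))
The prefix is ∃n ∀k ∃p: 1 universal, 2 existential.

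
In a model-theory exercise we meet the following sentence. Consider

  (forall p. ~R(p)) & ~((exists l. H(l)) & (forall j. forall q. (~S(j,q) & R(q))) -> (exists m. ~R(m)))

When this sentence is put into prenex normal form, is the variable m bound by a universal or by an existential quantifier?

universal

Eliminate → and ↔ using ¬ and ∨.
  (forall p. ~R(p)) & ~(~((exists l. H(l)) & (forall j. forall q. (~S(j,q) & R(q)))) | (exists m. ~R(m)))
Push ¬ through the quantifiers and connectives to reach negation normal form:
  (forall p. ~R(p)) & (exists l. H(l)) & (forall j. forall q. (~S(j,q) & R(q))) & (forall m. R(m))
All bound variables are already distinct, so no renaming is needed.
Extract every quantifier outward, since the variables are now distinct and don't occur free across branches:
  forall p. exists l. forall j. forall q. forall m. (~R(p) & H(l) & ~S(j,q) & R(q) & R(m))
The quantifier exists m sits under an odd number of negations (counting the antecedent side of each →), so it flips to forall m.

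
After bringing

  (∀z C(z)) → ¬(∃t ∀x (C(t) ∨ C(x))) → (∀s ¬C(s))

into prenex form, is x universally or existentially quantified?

Rewrite implications/biconditionals: A → B as ¬A ∨ B.
  ¬(∀z C(z)) ∨ ¬¬(∃t ∀x (C(t) ∨ C(x))) ∨ (∀s ¬C(s))
Drive negations inward (¬∀x A ≡ ∃x ¬A, ¬∃x A ≡ ∀x ¬A, De Morgan for ∧/∨):
  (∃z ¬C(z)) ∨ (∃t ∀x (C(t) ∨ C(x))) ∨ (∀s ¬C(s))
All bound variables are already distinct, so no renaming is needed.
Pull the quantifiers to the front (each side's bound variable is not free in the other side):
  ∃z ∃t ∀x ∀s (¬C(z) ∨ C(t) ∨ C(x) ∨ ¬C(s))
The quantifier ∀x sits under an even number of negations (counting the antecedent side of each →), so it remains universal.

universal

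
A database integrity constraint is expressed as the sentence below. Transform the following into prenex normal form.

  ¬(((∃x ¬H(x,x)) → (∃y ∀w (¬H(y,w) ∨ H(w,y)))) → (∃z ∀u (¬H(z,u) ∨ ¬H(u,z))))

First replace A → B with ¬A ∨ B.
  ¬(¬(¬(∃x ¬H(x,x)) ∨ (∃y ∀w (¬H(y,w) ∨ H(w,y)))) ∨ (∃z ∀u (¬H(z,u) ∨ ¬H(u,z))))
Move each ¬ inward, flipping quantifiers it crosses:
  ((∀x H(x,x)) ∨ (∃y ∀w (¬H(y,w) ∨ H(w,y)))) ∧ (∀z ∃u (H(z,u) ∧ H(u,z)))
Finally move all quantifiers to the prefix:
  ∀x ∃y ∀w ∀z ∃u ((H(x,x) ∨ ¬H(y,w) ∨ H(w,y)) ∧ H(z,u) ∧ H(u,z))

∀x ∃y ∀w ∀z ∃u ((H(x,x) ∨ ¬H(y,w) ∨ H(w,y)) ∧ H(z,u) ∧ H(u,z))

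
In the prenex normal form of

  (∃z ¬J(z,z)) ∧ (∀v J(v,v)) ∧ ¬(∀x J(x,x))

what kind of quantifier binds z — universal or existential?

Drive negations inward (¬∀x A ≡ ∃x ¬A, ¬∃x A ≡ ∀x ¬A, De Morgan for ∧/∨):
  (∃z ¬J(z,z)) ∧ (∀v J(v,v)) ∧ (∃x ¬J(x,x))
Finally move all quantifiers to the prefix:
  ∃z ∀v ∃x (¬J(z,z) ∧ J(v,v) ∧ ¬J(x,x))
The quantifier ∃z sits under an even number of negations, so it remains existential.

existential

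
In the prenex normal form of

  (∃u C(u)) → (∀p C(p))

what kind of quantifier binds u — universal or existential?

universal

Rewrite implications/biconditionals: A → B as ¬A ∨ B.
  ¬(∃u C(u)) ∨ (∀p C(p))
Drive negations inward (¬∀x A ≡ ∃x ¬A, ¬∃x A ≡ ∀x ¬A, De Morgan for ∧/∨):
  (∀u ¬C(u)) ∨ (∀p C(p))
Extract every quantifier outward, since the variables are now distinct and don't occur free across branches:
  ∀u ∀p (¬C(u) ∨ C(p))
The quantifier ∃u sits under an odd number of negations (counting the antecedent side of each →), so it flips to ∀u.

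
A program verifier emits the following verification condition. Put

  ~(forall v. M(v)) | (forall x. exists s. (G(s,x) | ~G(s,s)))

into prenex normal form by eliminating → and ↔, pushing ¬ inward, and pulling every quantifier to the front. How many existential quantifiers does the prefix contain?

2

Drive negations inward (¬∀x A ≡ ∃x ¬A, ¬∃x A ≡ ∀x ¬A, De Morgan for ∧/∨):
  (exists v. ~M(v)) | (forall x. exists s. (G(s,x) | ~G(s,s)))
All bound variables are already distinct, so no renaming is needed.
Pull the quantifiers to the front (each side's bound variable is not free in the other side):
  exists v. forall x. exists s. (~M(v) | G(s,x) | ~G(s,s))
The prefix is exists v forall x exists s: 1 universal, 2 existential.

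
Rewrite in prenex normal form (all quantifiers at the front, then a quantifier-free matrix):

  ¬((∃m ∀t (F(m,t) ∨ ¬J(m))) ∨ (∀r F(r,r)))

Move each ¬ inward, flipping quantifiers it crosses:
  (∀m ∃t (¬F(m,t) ∧ J(m))) ∧ (∃r ¬F(r,r))
Extract every quantifier outward, since the variables are now distinct and don't occur free across branches:
  ∀m ∃t ∃r (¬F(m,t) ∧ J(m) ∧ ¬F(r,r))

∀m ∃t ∃r (¬F(m,t) ∧ J(m) ∧ ¬F(r,r))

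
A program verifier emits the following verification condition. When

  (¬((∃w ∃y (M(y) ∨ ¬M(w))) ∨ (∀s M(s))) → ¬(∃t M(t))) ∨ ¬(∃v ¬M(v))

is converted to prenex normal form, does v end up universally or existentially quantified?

First replace A → B with ¬A ∨ B.
  ¬¬((∃w ∃y (M(y) ∨ ¬M(w))) ∨ (∀s M(s))) ∨ ¬(∃t M(t)) ∨ ¬(∃v ¬M(v))
Push ¬ through the quantifiers and connectives to reach negation normal form:
  (∃w ∃y (M(y) ∨ ¬M(w))) ∨ (∀s M(s)) ∨ (∀t ¬M(t)) ∨ (∀v M(v))
All bound variables are already distinct, so no renaming is needed.
Pull the quantifiers to the front (each side's bound variable is not free in the other side):
  ∃w ∃y ∀s ∀t ∀v (M(y) ∨ ¬M(w) ∨ M(s) ∨ ¬M(t) ∨ M(v))
The quantifier ∃v sits under an odd number of negations (counting the antecedent side of each →), so it flips to ∀v.

universal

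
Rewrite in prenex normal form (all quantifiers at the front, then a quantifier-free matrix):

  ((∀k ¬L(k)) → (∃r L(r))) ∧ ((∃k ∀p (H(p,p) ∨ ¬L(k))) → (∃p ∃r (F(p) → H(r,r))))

∃k ∃r ∀u ∃p ∃v ∃c ((L(k) ∨ L(r)) ∧ (¬H(p,p) ∧ L(u) ∨ ¬F(v) ∨ H(c,c)))

Eliminate → and ↔ using ¬ and ∨.
  (¬(∀k ¬L(k)) ∨ (∃r L(r))) ∧ (¬(∃k ∀p (H(p,p) ∨ ¬L(k))) ∨ (∃p ∃r (¬F(p) ∨ H(r,r))))
Move each ¬ inward, flipping quantifiers it crosses:
  ((∃k L(k)) ∨ (∃r L(r))) ∧ ((∀k ∃p (¬H(p,p) ∧ L(k))) ∨ (∃p ∃r (¬F(p) ∨ H(r,r))))
Standardize variables apart so no two quantifiers bind the same name: k↦u, p↦v, r↦c.
  ((∃k L(k)) ∨ (∃r L(r))) ∧ ((∀u ∃p (¬H(p,p) ∧ L(u))) ∨ (∃v ∃c (¬F(v) ∨ H(c,c))))
Extract every quantifier outward, since the variables are now distinct and don't occur free across branches:
  ∃k ∃r ∀u ∃p ∃v ∃c ((L(k) ∨ L(r)) ∧ (¬H(p,p) ∧ L(u) ∨ ¬F(v) ∨ H(c,c)))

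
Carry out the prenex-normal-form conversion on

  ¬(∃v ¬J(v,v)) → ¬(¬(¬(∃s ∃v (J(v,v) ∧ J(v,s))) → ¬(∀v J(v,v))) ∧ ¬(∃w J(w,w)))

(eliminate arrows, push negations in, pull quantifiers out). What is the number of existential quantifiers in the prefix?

Rewrite implications/biconditionals: A → B as ¬A ∨ B.
  ¬¬(∃v ¬J(v,v)) ∨ ¬(¬(¬¬(∃s ∃v (J(v,v) ∧ J(v,s))) ∨ ¬(∀v J(v,v))) ∧ ¬(∃w J(w,w)))
Move each ¬ inward, flipping quantifiers it crosses:
  (∃v ¬J(v,v)) ∨ (∃s ∃v (J(v,v) ∧ J(v,s))) ∨ (∃v ¬J(v,v)) ∨ (∃w J(w,w))
Standardize variables apart so no two quantifiers bind the same name: v↦q, v↦y1.
  (∃v ¬J(v,v)) ∨ (∃s ∃q (J(q,q) ∧ J(q,s))) ∨ (∃y1 ¬J(y1,y1)) ∨ (∃w J(w,w))
Pull the quantifiers to the front (each side's bound variable is not free in the other side):
  ∃v ∃s ∃q ∃y1 ∃w (¬J(v,v) ∨ J(q,q) ∧ J(q,s) ∨ ¬J(y1,y1) ∨ J(w,w))
The prefix is ∃v ∃s ∃q ∃y1 ∃w: 0 universal, 5 existential.

5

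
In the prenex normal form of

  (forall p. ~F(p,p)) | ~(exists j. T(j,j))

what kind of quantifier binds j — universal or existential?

universal

Move each ¬ inward, flipping quantifiers it crosses:
  (forall p. ~F(p,p)) | (forall j. ~T(j,j))
All bound variables are already distinct, so no renaming is needed.
Pull the quantifiers to the front (each side's bound variable is not free in the other side):
  forall p. forall j. (~F(p,p) | ~T(j,j))
The quantifier exists j sits under an odd number of negations, so it flips to forall j.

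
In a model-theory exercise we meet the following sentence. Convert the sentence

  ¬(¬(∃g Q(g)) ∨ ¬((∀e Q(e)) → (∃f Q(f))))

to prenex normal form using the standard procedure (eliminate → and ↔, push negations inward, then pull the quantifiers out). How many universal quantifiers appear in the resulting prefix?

Rewrite implications/biconditionals: A → B as ¬A ∨ B.
  ¬(¬(∃g Q(g)) ∨ ¬(¬(∀e Q(e)) ∨ (∃f Q(f))))
Drive negations inward (¬∀x A ≡ ∃x ¬A, ¬∃x A ≡ ∀x ¬A, De Morgan for ∧/∨):
  (∃g Q(g)) ∧ ((∃e ¬Q(e)) ∨ (∃f Q(f)))
All bound variables are already distinct, so no renaming is needed.
Extract every quantifier outward, since the variables are now distinct and don't occur free across branches:
  ∃g ∃e ∃f (Q(g) ∧ (¬Q(e) ∨ Q(f)))
The prefix is ∃g ∃e ∃f: 0 universal, 3 existential.

0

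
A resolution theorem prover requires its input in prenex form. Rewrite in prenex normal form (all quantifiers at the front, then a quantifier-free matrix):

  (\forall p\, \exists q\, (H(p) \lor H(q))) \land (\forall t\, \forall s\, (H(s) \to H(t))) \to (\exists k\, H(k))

First replace A → B with ¬A ∨ B.
  \neg ((\forall p\, \exists q\, (H(p) \lor H(q))) \land (\forall t\, \forall s\, (\neg H(s) \lor H(t)))) \lor (\exists k\, H(k))
Push ¬ through the quantifiers and connectives to reach negation normal form:
  (\exists p\, \forall q\, (\neg H(p) \land \neg H(q))) \lor (\exists t\, \exists s\, (H(s) \land \neg H(t))) \lor (\exists k\, H(k))
All bound variables are already distinct, so no renaming is needed.
Pull the quantifiers to the front (each side's bound variable is not free in the other side):
  \exists p\, \forall q\, \exists t\, \exists s\, \exists k\, (\neg H(p) \land \neg H(q) \lor H(s) \land \neg H(t) \lor H(k))

\exists p\, \forall q\, \exists t\, \exists s\, \exists k\, (\neg H(p) \land \neg H(q) \lor H(s) \land \neg H(t) \lor H(k))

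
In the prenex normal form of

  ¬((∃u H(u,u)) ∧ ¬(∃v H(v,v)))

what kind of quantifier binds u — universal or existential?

universal

Push ¬ through the quantifiers and connectives to reach negation normal form:
  (∀u ¬H(u,u)) ∨ (∃v H(v,v))
Pull the quantifiers to the front (each side's bound variable is not free in the other side):
  ∀u ∃v (¬H(u,u) ∨ H(v,v))
The quantifier ∃u sits under an odd number of negations, so it flips to ∀u.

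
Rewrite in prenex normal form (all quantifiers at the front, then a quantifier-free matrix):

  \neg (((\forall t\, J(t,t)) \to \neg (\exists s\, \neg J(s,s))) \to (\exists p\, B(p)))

First replace A → B with ¬A ∨ B.
  \neg (\neg (\neg (\forall t\, J(t,t)) \lor \neg (\exists s\, \neg J(s,s))) \lor (\exists p\, B(p)))
Drive negations inward (¬∀x A ≡ ∃x ¬A, ¬∃x A ≡ ∀x ¬A, De Morgan for ∧/∨):
  ((\exists t\, \neg J(t,t)) \lor (\forall s\, J(s,s))) \land (\forall p\, \neg B(p))
Extract every quantifier outward, since the variables are now distinct and don't occur free across branches:
  \exists t\, \forall s\, \forall p\, ((\neg J(t,t) \lor J(s,s)) \land \neg B(p))

\exists t\, \forall s\, \forall p\, ((\neg J(t,t) \lor J(s,s)) \land \neg B(p))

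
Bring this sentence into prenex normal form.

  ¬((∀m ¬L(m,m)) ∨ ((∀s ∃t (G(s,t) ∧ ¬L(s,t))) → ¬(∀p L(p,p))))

∃m ∀s ∃t ∀p (L(m,m) ∧ G(s,t) ∧ ¬L(s,t) ∧ L(p,p))

Rewrite implications/biconditionals: A → B as ¬A ∨ B.
  ¬((∀m ¬L(m,m)) ∨ ¬(∀s ∃t (G(s,t) ∧ ¬L(s,t))) ∨ ¬(∀p L(p,p)))
Push ¬ through the quantifiers and connectives to reach negation normal form:
  (∃m L(m,m)) ∧ (∀s ∃t (G(s,t) ∧ ¬L(s,t))) ∧ (∀p L(p,p))
All bound variables are already distinct, so no renaming is needed.
Extract every quantifier outward, since the variables are now distinct and don't occur free across branches:
  ∃m ∀s ∃t ∀p (L(m,m) ∧ G(s,t) ∧ ¬L(s,t) ∧ L(p,p))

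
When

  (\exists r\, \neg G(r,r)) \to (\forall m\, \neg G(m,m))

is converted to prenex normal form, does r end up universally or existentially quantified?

universal

Eliminate → and ↔ using ¬ and ∨.
  \neg (\exists r\, \neg G(r,r)) \lor (\forall m\, \neg G(m,m))
Drive negations inward (¬∀x A ≡ ∃x ¬A, ¬∃x A ≡ ∀x ¬A, De Morgan for ∧/∨):
  (\forall r\, G(r,r)) \lor (\forall m\, \neg G(m,m))
All bound variables are already distinct, so no renaming is needed.
Finally move all quantifiers to the prefix:
  \forall r\, \forall m\, (G(r,r) \lor \neg G(m,m))
The quantifier \exists r sits under an odd number of negations (counting the antecedent side of each →), so it flips to \forall r.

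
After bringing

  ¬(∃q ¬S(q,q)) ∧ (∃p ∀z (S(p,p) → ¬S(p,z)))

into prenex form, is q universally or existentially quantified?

First replace A → B with ¬A ∨ B.
  ¬(∃q ¬S(q,q)) ∧ (∃p ∀z (¬S(p,p) ∨ ¬S(p,z)))
Drive negations inward (¬∀x A ≡ ∃x ¬A, ¬∃x A ≡ ∀x ¬A, De Morgan for ∧/∨):
  (∀q S(q,q)) ∧ (∃p ∀z (¬S(p,p) ∨ ¬S(p,z)))
Finally move all quantifiers to the prefix:
  ∀q ∃p ∀z (S(q,q) ∧ (¬S(p,p) ∨ ¬S(p,z)))
The quantifier ∃q sits under an odd number of negations (counting the antecedent side of each →), so it flips to ∀q.

universal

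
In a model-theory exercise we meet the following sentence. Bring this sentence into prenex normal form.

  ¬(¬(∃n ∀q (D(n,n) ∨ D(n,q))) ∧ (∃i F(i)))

∃n ∀q ∀i (D(n,n) ∨ D(n,q) ∨ ¬F(i))

Push ¬ through the quantifiers and connectives to reach negation normal form:
  (∃n ∀q (D(n,n) ∨ D(n,q))) ∨ (∀i ¬F(i))
Finally move all quantifiers to the prefix:
  ∃n ∀q ∀i (D(n,n) ∨ D(n,q) ∨ ¬F(i))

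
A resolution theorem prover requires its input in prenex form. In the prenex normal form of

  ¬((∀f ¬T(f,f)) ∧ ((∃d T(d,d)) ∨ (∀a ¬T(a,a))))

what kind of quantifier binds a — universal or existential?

existential

Move each ¬ inward, flipping quantifiers it crosses:
  (∃f T(f,f)) ∨ (∀d ¬T(d,d)) ∧ (∃a T(a,a))
Extract every quantifier outward, since the variables are now distinct and don't occur free across branches:
  ∃f ∀d ∃a (T(f,f) ∨ ¬T(d,d) ∧ T(a,a))
The quantifier ∀a sits under an odd number of negations, so it flips to ∃a.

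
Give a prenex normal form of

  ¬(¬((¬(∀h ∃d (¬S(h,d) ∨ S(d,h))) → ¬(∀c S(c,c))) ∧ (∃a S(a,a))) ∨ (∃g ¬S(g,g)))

∀h ∃d ∃c ∃a ∀g ((¬S(h,d) ∨ S(d,h) ∨ ¬S(c,c)) ∧ S(a,a) ∧ S(g,g))

Eliminate → and ↔ using ¬ and ∨.
  ¬(¬((¬¬(∀h ∃d (¬S(h,d) ∨ S(d,h))) ∨ ¬(∀c S(c,c))) ∧ (∃a S(a,a))) ∨ (∃g ¬S(g,g)))
Push ¬ through the quantifiers and connectives to reach negation normal form:
  ((∀h ∃d (¬S(h,d) ∨ S(d,h))) ∨ (∃c ¬S(c,c))) ∧ (∃a S(a,a)) ∧ (∀g S(g,g))
All bound variables are already distinct, so no renaming is needed.
Pull the quantifiers to the front (each side's bound variable is not free in the other side):
  ∀h ∃d ∃c ∃a ∀g ((¬S(h,d) ∨ S(d,h) ∨ ¬S(c,c)) ∧ S(a,a) ∧ S(g,g))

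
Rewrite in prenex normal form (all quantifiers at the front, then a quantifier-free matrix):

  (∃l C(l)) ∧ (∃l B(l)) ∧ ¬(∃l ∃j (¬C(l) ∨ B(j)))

∃l ∃a ∀r ∀j (C(l) ∧ B(a) ∧ C(r) ∧ ¬B(j))

Move each ¬ inward, flipping quantifiers it crosses:
  (∃l C(l)) ∧ (∃l B(l)) ∧ (∀l ∀j (C(l) ∧ ¬B(j)))
Rename bound variables to avoid capture: l↦a, l↦r.
  (∃l C(l)) ∧ (∃a B(a)) ∧ (∀r ∀j (C(r) ∧ ¬B(j)))
Pull the quantifiers to the front (each side's bound variable is not free in the other side):
  ∃l ∃a ∀r ∀j (C(l) ∧ B(a) ∧ C(r) ∧ ¬B(j))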